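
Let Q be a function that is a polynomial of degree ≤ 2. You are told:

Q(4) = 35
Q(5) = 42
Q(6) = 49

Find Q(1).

Write Q(t) = at² + bt + c; the 3 given values yield a linear system in the 3 coefficients.
Solving, the leading coefficient vanishes, and Q(t) = 7t + 7.
Then Q(1) = 14.

14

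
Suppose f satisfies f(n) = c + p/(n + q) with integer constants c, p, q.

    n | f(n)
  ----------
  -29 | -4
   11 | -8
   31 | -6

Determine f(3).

(f(n) − c)(n + q) = p for each data point; the three points give a linear system in c and q, then p follows.
Solving: c = -5, q = -1, p = -30, so f(n) = -5 − 30/(n − 1).
Then f(3) = -5 − 30/2 = -20.

-20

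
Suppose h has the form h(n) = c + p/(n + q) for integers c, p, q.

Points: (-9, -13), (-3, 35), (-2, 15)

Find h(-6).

(h(n) − c)(n + q) = p for each data point; the three points give a linear system in c and q, then p follows.
Solving: c = -5, q = 4, p = 40, so h(n) = -5 + 40/(n + 4).
Then h(-6) = -5 + 40/(-2) = -25.

-25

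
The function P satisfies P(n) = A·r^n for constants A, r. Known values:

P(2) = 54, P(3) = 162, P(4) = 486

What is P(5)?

1458

Consecutive ratio: 162/54 = 3, and 486/162 = 3, so r = 3.
Then A·3^2 = 54 gives A = 6, and P(n) = 6·3^n.
P(5) = 6·3^5 = 1458.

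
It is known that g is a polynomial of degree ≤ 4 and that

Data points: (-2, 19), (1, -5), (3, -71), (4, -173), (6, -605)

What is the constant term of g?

-5

Write g(m) = am^4 + bm³ + cm² + dm + e; the 5 given values yield a linear system in the 5 coefficients.
Solving, the leading coefficient vanishes, and g(m) = -3m³ + m² + 2m - 5.
The constant term is g(0) = -5.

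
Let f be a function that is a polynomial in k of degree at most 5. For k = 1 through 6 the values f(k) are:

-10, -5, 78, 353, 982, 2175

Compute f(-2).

23

First differences: 5, 83, 275, 629, 1193. Second differences: 78, 192, 354, 564. Third differences: 114, 162, 210. Fourth differences: 48, 48.
Level-4 differences are constant, so f has degree 4.
Fitting a degree-4 polynomial gives f(k) = 2k^4 - k³ - 5k² - 3k - 3.
Then f(-2) = 23.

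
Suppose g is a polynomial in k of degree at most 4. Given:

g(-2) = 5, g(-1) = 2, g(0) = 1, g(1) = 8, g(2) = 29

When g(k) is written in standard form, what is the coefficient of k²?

4

First differences: -3, -1, 7, 21. Second differences: 2, 8, 14. Third differences: 6, 6.
Level-3 differences are constant, so g has degree 3.
Fitting a degree-3 polynomial gives g(k) = k³ + 4k² + 2k + 1.
The coefficient of k² is 4.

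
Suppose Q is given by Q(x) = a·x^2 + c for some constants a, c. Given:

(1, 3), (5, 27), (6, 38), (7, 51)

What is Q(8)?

66

From Q(1) = 3 and Q(5) = 27: 1a + c = 3 and 25a + c = 27.
Subtracting: 24a = 24, so a = 1; then c = 3 − 1·1 = 2.
So Q(x) = 1x² + 2, and Q(8) = 66.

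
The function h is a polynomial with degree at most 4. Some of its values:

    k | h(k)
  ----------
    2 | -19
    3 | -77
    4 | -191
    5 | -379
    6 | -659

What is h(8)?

Write h(k) = ak^4 + bk³ + ck² + dk + e; the 5 given values yield a linear system in the 5 coefficients.
Solving, the leading coefficient vanishes, and h(k) = -3k³ - k² + 4k + 1.
Then h(8) = -1567.

-1567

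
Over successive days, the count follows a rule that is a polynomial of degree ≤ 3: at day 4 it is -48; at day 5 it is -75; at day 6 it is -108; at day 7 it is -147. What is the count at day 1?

-3

Write the value at k as T(k).
First differences: -27, -33, -39. Second differences: -6, -6.
Level-2 differences are constant, so T has degree 2.
Fitting a degree-2 polynomial gives T(k) = -3k².
Then T(1) = -3.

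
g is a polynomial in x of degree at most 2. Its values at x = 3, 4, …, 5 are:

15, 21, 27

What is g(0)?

-3

Write g(x) = ax² + bx + c; the 3 given values yield a linear system in the 3 coefficients.
Solving, the leading coefficient vanishes, and g(x) = 6x - 3.
The constant term is g(0) = -3.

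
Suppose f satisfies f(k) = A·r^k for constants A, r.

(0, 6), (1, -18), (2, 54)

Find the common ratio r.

Consecutive ratio: -18/6 = -3, and 54/(-18) = -3, so r = -3.
Then A·(-3)^0 = 6 gives A = 6, and f(k) = 6·(-3)^k.

-3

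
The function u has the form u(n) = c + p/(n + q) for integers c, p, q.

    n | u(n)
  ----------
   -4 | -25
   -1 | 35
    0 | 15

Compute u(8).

-1

(u(n) − c)(n + q) = p for each data point; the three points give a linear system in c and q, then p follows.
Solving: c = -5, q = 2, p = 40, so u(n) = -5 + 40/(n + 2).
Then u(8) = -5 + 40/10 = -1.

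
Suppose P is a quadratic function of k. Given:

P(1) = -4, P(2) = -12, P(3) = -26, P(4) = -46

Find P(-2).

First differences: -8, -14, -20. Second differences: -6, -6.
Level-2 differences are constant, so P has degree 2.
Fitting a degree-2 polynomial gives P(k) = -3k² + k - 2.
Then P(-2) = -16.

-16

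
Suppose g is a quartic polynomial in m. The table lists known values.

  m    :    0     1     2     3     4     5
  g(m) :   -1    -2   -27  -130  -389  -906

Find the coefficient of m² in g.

4

First differences: -1, -25, -103, -259, -517. Second differences: -24, -78, -156, -258. Third differences: -54, -78, -102. Fourth differences: -24, -24.
Level-4 differences are constant, so g has degree 4.
Fitting a degree-4 polynomial gives g(m) = -m^4 - 3m³ + 4m² - m - 1.
The coefficient of m² is 4.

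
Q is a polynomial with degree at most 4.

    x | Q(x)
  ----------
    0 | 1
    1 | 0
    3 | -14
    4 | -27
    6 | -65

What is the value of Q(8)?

-119

Write Q(x) = ax^4 + bx³ + cx² + dx + e; the 5 given values yield a linear system in the 5 coefficients.
Solving, the top 2 coefficients vanish, and Q(x) = -2x² + x + 1.
Then Q(8) = -119.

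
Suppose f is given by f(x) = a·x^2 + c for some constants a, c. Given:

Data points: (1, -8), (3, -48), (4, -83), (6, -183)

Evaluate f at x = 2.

From f(1) = -8 and f(3) = -48: 1a + c = -8 and 9a + c = -48.
Subtracting: 8a = -40, so a = -5; then c = -8 − (-5)·1 = -3.
So f(x) = -5x² − 3, and f(2) = -23.

-23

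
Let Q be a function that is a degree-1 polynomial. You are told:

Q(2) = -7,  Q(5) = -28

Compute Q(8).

Write Q(m) = am + b; the 2 given values yield a linear system in the 2 coefficients.
Solving, Q(m) = -7m + 7.
Then Q(8) = -49.

-49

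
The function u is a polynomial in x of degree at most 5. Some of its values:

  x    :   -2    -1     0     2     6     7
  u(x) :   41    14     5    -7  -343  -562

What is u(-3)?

Write u(x) = ax^5 + bx^4 + cx³ + dx² + ex + p; the 6 given values yield a linear system in the 6 coefficients.
Solving, the top 2 coefficients vanish, and u(x) = -2x³ + 3x² - 4x + 5.
Then u(-3) = 98.

98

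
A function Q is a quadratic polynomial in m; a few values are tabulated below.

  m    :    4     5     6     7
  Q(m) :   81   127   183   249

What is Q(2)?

19

First differences: 46, 56, 66. Second differences: 10, 10.
Level-2 differences are constant, so Q has degree 2.
Fitting a degree-2 polynomial gives Q(m) = 5m² + m - 3.
Then Q(2) = 19.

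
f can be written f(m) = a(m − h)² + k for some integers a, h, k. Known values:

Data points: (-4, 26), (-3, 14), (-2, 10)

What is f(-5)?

First differences -12, -4; second difference 8 = 2a, so a = 4.
Expanding, the m-coefficient is −2ah = -8h; matching it to the data gives h = -2, and then k = 10.
So f(m) = 4(m + 2)² + 10.
f(-5) = 4·(-3)² + 10 = 46.

46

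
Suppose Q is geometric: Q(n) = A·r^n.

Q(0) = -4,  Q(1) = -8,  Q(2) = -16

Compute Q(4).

-64

Consecutive ratio: -8/(-4) = 2, and -16/(-8) = 2, so r = 2.
Then A·2^0 = -4 gives A = -4, and Q(n) = -4·2^n.
Q(4) = -4·2^4 = -64.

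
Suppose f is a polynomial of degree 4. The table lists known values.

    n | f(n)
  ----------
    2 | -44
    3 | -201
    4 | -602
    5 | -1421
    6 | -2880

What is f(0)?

-6

Write f(n) = an^4 + bn³ + cn² + dn + e; the 5 given values yield a linear system in the 5 coefficients.
Solving, f(n) = -2n^4 - n³ - 3n² + 7n - 6.
The constant term is f(0) = -6.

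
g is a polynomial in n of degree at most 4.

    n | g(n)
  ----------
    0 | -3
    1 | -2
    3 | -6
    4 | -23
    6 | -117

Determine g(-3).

Write g(n) = an^4 + bn³ + cn² + dn + e; the 5 given values yield a linear system in the 5 coefficients.
Solving, the leading coefficient vanishes, and g(n) = -n³ + 3n² - n - 3.
Then g(-3) = 54.

54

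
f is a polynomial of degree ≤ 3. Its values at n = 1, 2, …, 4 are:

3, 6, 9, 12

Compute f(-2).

-6

Write f(n) = an³ + bn² + cn + d; the 4 given values yield a linear system in the 4 coefficients.
Solving, the top 2 coefficients vanish, and f(n) = 3n.
Then f(-2) = -6.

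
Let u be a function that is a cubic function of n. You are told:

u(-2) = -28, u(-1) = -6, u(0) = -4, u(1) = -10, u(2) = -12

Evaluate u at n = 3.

2

Write u(n) = an³ + bn² + cn + d; the 5 given values yield a linear system in the 4 coefficients.
Solving, u(n) = 2n³ - 4n² - 4n - 4.
Then u(3) = 2.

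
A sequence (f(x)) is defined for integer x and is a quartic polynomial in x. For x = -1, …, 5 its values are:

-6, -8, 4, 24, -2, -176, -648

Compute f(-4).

-576

Write f(x) = ax^4 + bx³ + cx² + dx + e; the 7 given values yield a linear system in the 5 coefficients.
Solving, f(x) = -2x^4 + 3x³ + 9x² + 2x - 8.
Then f(-4) = -576.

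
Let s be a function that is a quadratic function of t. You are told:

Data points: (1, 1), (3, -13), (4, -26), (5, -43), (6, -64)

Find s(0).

2

Write s(t) = at² + bt + c; the 5 given values yield a linear system in the 3 coefficients.
Solving, s(t) = -2t² + t + 2.
Then s(0) = 2.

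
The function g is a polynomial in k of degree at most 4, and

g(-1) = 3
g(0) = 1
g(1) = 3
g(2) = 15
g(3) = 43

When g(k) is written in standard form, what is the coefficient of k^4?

0

First differences: -2, 2, 12, 28. Second differences: 4, 10, 16. Third differences: 6, 6.
Level-3 differences are constant, so g has degree 3.
Fitting a degree-3 polynomial gives g(k) = k³ + 2k² - k + 1.
The coefficient of k^4 is 0.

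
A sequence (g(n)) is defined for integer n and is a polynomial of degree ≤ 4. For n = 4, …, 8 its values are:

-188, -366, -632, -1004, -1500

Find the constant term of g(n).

4

First differences: -178, -266, -372, -496. Second differences: -88, -106, -124. Third differences: -18, -18.
Level-3 differences are constant, so g has degree 3.
Fitting a degree-3 polynomial gives g(n) = -3n³ + n² - 4n + 4.
The constant term is g(0) = 4.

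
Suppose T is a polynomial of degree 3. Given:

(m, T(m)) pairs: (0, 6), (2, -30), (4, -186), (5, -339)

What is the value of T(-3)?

45

Write T(m) = am³ + bm² + cm + d; the 4 given values yield a linear system in the 4 coefficients.
Solving, T(m) = -2m³ - 3m² - 4m + 6.
Then T(-3) = 45.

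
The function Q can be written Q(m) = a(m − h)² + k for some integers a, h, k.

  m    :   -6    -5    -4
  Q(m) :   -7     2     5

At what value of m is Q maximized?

First differences 9, 3; second difference -6 = 2a, so a = -3.
Expanding, the m-coefficient is −2ah = 6h; matching it to the data gives h = -4, and then k = 5.
So Q(m) = -3(m + 4)² + 5.
Hence h = -4.

-4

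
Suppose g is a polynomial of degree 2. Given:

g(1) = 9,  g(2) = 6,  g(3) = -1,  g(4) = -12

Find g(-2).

Write g(n) = an² + bn + c; the 4 given values yield a linear system in the 3 coefficients.
Solving, g(n) = -2n² + 3n + 8.
Then g(-2) = -6.

-6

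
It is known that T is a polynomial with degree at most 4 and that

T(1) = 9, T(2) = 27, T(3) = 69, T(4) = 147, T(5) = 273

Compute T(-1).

First differences: 18, 42, 78, 126. Second differences: 24, 36, 48. Third differences: 12, 12.
Level-3 differences are constant, so T has degree 3.
Fitting a degree-3 polynomial gives T(m) = 2m³ + 4m + 3.
Then T(-1) = -3.

-3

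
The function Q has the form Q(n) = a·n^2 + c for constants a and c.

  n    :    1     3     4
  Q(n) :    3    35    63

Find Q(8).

From Q(1) = 3 and Q(3) = 35: 1a + c = 3 and 9a + c = 35.
Subtracting: 8a = 32, so a = 4; then c = 3 − 4·1 = -1.
So Q(n) = 4n² − 1, and Q(8) = 255.

255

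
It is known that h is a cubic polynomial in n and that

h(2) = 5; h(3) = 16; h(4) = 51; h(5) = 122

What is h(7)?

Write h(n) = an³ + bn² + cn + d; the 4 given values yield a linear system in the 4 coefficients.
Solving, h(n) = 2n³ - 6n² + 3n + 7.
Then h(7) = 420.

420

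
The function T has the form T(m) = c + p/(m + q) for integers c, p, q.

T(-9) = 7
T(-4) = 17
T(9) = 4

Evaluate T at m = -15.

6

(T(m) − c)(m + q) = p for each data point; the three points give a linear system in c and q, then p follows.
Solving: c = 5, q = 3, p = -12, so T(m) = 5 − 12/(m + 3).
Then T(-15) = 5 − 12/(-12) = 6.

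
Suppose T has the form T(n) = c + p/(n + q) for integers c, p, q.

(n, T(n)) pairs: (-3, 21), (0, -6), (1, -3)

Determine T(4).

(T(n) − c)(n + q) = p for each data point; the three points give a linear system in c and q, then p follows.
Solving: c = 3, q = 2, p = -18, so T(n) = 3 − 18/(n + 2).
Then T(4) = 3 − 18/6 = 0.

0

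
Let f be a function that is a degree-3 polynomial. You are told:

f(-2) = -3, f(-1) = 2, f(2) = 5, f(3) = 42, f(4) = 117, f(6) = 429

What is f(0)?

Write f(k) = ak³ + bk² + ck + d; the 6 given values yield a linear system in the 4 coefficients.
Solving, f(k) = 2k³ + k² - 6k - 3.
The constant term is f(0) = -3.

-3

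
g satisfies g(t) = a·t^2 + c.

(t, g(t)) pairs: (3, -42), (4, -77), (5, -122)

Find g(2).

From g(3) = -42 and g(4) = -77: 9a + c = -42 and 16a + c = -77.
Subtracting: 7a = -35, so a = -5; then c = -42 − (-5)·9 = 3.
So g(t) = -5t² + 3, and g(2) = -17.

-17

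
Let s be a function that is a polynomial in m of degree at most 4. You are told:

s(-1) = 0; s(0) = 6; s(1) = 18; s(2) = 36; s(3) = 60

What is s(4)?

Write s(m) = am^4 + bm³ + cm² + dm + e; the 5 given values yield a linear system in the 5 coefficients.
Solving, the top 2 coefficients vanish, and s(m) = 3m² + 9m + 6.
Then s(4) = 90.

90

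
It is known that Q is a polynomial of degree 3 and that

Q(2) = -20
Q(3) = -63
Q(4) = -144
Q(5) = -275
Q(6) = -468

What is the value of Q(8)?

-1088

First differences: -43, -81, -131, -193. Second differences: -38, -50, -62. Third differences: -12, -12.
Level-3 differences are constant, so Q has degree 3.
Fitting a degree-3 polynomial gives Q(t) = -2t³ - t².
Then Q(8) = -1088.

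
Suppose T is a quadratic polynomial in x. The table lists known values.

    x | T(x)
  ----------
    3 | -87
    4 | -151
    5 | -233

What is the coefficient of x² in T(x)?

Write T(x) = ax² + bx + c; the 3 given values yield a linear system in the 3 coefficients.
Solving, T(x) = -9x² - x - 3.
The coefficient of x² is -9.

-9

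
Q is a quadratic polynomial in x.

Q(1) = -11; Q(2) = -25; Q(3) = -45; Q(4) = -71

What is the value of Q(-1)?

-1

First differences: -14, -20, -26. Second differences: -6, -6.
Level-2 differences are constant, so Q has degree 2.
Fitting a degree-2 polynomial gives Q(x) = -3x² - 5x - 3.
Then Q(-1) = -1.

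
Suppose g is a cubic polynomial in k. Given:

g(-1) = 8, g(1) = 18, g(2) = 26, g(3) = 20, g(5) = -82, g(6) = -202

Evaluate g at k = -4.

Write g(k) = ak³ + bk² + ck + d; the 6 given values yield a linear system in the 4 coefficients.
Solving, g(k) = -2k³ + 5k² + 7k + 8.
Then g(-4) = 188.

188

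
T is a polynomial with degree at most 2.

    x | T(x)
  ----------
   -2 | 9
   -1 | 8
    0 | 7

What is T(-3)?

Write T(x) = ax² + bx + c; the 3 given values yield a linear system in the 3 coefficients.
Solving, the leading coefficient vanishes, and T(x) = -x + 7.
Then T(-3) = 10.

10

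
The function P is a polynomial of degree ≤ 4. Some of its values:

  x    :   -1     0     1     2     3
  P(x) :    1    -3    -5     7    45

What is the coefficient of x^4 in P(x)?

0

Write P(x) = ax^4 + bx³ + cx² + dx + e; the 5 given values yield a linear system in the 5 coefficients.
Solving, the leading coefficient vanishes, and P(x) = 2x³ + x² - 5x - 3.
The coefficient of x^4 is 0.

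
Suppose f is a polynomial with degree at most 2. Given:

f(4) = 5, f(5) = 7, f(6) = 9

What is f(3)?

3

First differences: 2, 2.
Level-1 differences are constant, so f has degree 1.
Fitting a degree-1 polynomial gives f(x) = 2x - 3.
Then f(3) = 3.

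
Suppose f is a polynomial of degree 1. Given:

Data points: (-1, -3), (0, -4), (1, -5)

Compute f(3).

First differences: -1, -1.
Level-1 differences are constant, so f has degree 1.
Fitting a degree-1 polynomial gives f(n) = -n - 4.
Then f(3) = -7.

-7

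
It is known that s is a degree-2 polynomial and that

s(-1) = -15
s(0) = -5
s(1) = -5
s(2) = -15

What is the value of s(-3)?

-65

First differences: 10, 0, -10. Second differences: -10, -10.
Level-2 differences are constant, so s has degree 2.
Fitting a degree-2 polynomial gives s(k) = -5k² + 5k - 5.
Then s(-3) = -65.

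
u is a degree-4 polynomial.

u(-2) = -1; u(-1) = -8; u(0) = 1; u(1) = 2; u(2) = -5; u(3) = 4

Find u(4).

77

First differences: -7, 9, 1, -7, 9. Second differences: 16, -8, -8, 16. Third differences: -24, 0, 24. Fourth differences: 24, 24.
Level-4 differences are constant, so u has degree 4.
Fitting a degree-4 polynomial gives u(t) = t^4 - 2t³ - 5t² + 7t + 1.
Then u(4) = 77.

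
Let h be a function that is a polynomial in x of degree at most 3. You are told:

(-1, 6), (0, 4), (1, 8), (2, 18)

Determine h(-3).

28

Write h(x) = ax³ + bx² + cx + d; the 4 given values yield a linear system in the 4 coefficients.
Solving, the leading coefficient vanishes, and h(x) = 3x² + x + 4.
Then h(-3) = 28.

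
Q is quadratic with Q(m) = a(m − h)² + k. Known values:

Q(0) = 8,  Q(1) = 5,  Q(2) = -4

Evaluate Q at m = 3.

-19

First differences -3, -9; second difference -6 = 2a, so a = -3.
Expanding, the m-coefficient is −2ah = 6h; matching it to the data gives h = 0, and then k = 8.
So Q(m) = -3(m + 0)² + 8.
Q(3) = -3·3² + 8 = -19.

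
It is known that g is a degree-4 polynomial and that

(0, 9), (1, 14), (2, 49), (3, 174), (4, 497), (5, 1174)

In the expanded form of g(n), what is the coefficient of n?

First differences: 5, 35, 125, 323, 677. Second differences: 30, 90, 198, 354. Third differences: 60, 108, 156. Fourth differences: 48, 48.
Level-4 differences are constant, so g has degree 4.
Fitting a degree-4 polynomial gives g(n) = 2n^4 - 2n³ + 7n² - 2n + 9.
The coefficient of n is -2.

-2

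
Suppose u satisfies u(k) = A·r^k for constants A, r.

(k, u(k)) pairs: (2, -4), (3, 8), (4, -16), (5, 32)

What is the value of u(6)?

-64

Consecutive ratio: 8/(-4) = -2, and -16/8 = -2, so r = -2.
Then A·(-2)^2 = -4 gives A = -1, and u(k) = -1·(-2)^k.
u(6) = -1·(-2)^6 = -64.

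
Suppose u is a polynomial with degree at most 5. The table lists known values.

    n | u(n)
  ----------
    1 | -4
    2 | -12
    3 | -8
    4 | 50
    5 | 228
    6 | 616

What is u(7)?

1328

Write u(n) = an^5 + bn^4 + cn³ + dn² + en + p; the 6 given values yield a linear system in the 6 coefficients.
Solving, the leading coefficient vanishes, and u(n) = n^4 - 3n³ - n² + n - 2.
Then u(7) = 1328.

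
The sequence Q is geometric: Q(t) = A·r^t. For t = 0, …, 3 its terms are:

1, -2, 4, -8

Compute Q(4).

Consecutive ratio: -2/1 = -2, and 4/(-2) = -2, so r = -2.
Then A·(-2)^0 = 1 gives A = 1, and Q(t) = 1·(-2)^t.
Q(4) = 1·(-2)^4 = 16.

16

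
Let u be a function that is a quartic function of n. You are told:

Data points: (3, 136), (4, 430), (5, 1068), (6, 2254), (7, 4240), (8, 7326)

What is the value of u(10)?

18238

Write u(n) = an^4 + bn³ + cn² + dn + e; the 6 given values yield a linear system in the 5 coefficients.
Solving, u(n) = 2n^4 - 2n³ + 2n² + 4n - 2.
Then u(10) = 18238.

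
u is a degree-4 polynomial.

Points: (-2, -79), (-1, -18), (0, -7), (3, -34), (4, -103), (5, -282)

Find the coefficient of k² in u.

-6

Write u(k) = ak^4 + bk³ + ck² + dk + e; the 6 given values yield a linear system in the 5 coefficients.
Solving, u(k) = -k^4 + 4k³ - 6k² - 7.
The coefficient of k² is -6.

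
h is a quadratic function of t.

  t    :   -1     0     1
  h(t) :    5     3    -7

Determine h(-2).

-1

Write h(t) = at² + bt + c; the 3 given values yield a linear system in the 3 coefficients.
Solving, h(t) = -4t² - 6t + 3.
Then h(-2) = -1.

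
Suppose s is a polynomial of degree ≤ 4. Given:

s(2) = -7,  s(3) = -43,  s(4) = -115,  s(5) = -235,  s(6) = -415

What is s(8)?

First differences: -36, -72, -120, -180. Second differences: -36, -48, -60. Third differences: -12, -12.
Level-3 differences are constant, so s has degree 3.
Fitting a degree-3 polynomial gives s(k) = -2k³ + 2k + 5.
Then s(8) = -1003.

-1003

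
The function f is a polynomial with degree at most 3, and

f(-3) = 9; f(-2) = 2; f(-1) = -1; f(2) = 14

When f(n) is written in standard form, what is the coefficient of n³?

0

Write f(n) = an³ + bn² + cn + d; the 4 given values yield a linear system in the 4 coefficients.
Solving, the leading coefficient vanishes, and f(n) = 2n² + 3n.
The coefficient of n³ is 0.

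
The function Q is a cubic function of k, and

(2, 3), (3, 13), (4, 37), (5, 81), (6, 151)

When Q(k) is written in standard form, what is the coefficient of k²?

-2

First differences: 10, 24, 44, 70. Second differences: 14, 20, 26. Third differences: 6, 6.
Level-3 differences are constant, so Q has degree 3.
Fitting a degree-3 polynomial gives Q(k) = k³ - 2k² + k + 1.
The coefficient of k² is -2.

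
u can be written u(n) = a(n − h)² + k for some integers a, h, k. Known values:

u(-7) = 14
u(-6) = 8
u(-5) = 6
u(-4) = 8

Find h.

-5

First differences -6, -2, 2; second difference 4 = 2a, so a = 2.
Expanding, the n-coefficient is −2ah = -4h; matching it to the data gives h = -5, and then k = 6.
So u(n) = 2(n + 5)² + 6.
Hence h = -5.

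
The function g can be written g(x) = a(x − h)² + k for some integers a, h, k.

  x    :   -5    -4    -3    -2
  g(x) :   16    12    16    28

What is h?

First differences -4, 4, 12; second difference 8 = 2a, so a = 4.
Expanding, the x-coefficient is −2ah = -8h; matching it to the data gives h = -4, and then k = 12.
So g(x) = 4(x + 4)² + 12.
Hence h = -4.

-4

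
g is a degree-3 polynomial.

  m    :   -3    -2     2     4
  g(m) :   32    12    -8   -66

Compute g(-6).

224

Write g(m) = am³ + bm² + cm + d; the 4 given values yield a linear system in the 4 coefficients.
Solving, g(m) = -m³ - m + 2.
Then g(-6) = 224.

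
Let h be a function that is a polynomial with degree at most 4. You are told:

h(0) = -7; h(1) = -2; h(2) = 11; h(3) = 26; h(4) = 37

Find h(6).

Write h(m) = am^4 + bm³ + cm² + dm + e; the 5 given values yield a linear system in the 5 coefficients.
Solving, the leading coefficient vanishes, and h(m) = -m³ + 7m² - m - 7.
Then h(6) = 23.

23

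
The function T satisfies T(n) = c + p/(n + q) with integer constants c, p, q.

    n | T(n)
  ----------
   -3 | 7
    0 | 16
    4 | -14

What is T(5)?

(T(n) − c)(n + q) = p for each data point; the three points give a linear system in c and q, then p follows.
Solving: c = 1, q = -2, p = -30, so T(n) = 1 − 30/(n − 2).
Then T(5) = 1 − 30/3 = -9.

-9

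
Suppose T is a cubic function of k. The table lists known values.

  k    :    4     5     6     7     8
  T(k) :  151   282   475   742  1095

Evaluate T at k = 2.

First differences: 131, 193, 267, 353. Second differences: 62, 74, 86. Third differences: 12, 12.
Level-3 differences are constant, so T has degree 3.
Fitting a degree-3 polynomial gives T(k) = 2k³ + k² + 7.
Then T(2) = 27.

27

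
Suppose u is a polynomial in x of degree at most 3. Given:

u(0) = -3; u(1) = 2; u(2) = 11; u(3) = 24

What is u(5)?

Write u(x) = ax³ + bx² + cx + d; the 4 given values yield a linear system in the 4 coefficients.
Solving, the leading coefficient vanishes, and u(x) = 2x² + 3x - 3.
Then u(5) = 62.

62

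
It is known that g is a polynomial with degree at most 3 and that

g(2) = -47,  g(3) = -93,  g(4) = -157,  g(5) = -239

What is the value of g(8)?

Write g(t) = at³ + bt² + ct + d; the 4 given values yield a linear system in the 4 coefficients.
Solving, the leading coefficient vanishes, and g(t) = -9t² - t - 9.
Then g(8) = -593.

-593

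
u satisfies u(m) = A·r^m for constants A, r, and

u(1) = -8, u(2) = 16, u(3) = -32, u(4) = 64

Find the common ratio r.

Consecutive ratio: 16/(-8) = -2, and -32/16 = -2, so r = -2.
Then A·(-2)^1 = -8 gives A = 4, and u(m) = 4·(-2)^m.

-2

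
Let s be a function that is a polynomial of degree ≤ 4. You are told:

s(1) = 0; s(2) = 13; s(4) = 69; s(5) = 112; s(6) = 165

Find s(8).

301

Write s(k) = ak^4 + bk³ + ck² + dk + e; the 5 given values yield a linear system in the 5 coefficients.
Solving, the top 2 coefficients vanish, and s(k) = 5k² - 2k - 3.
Then s(8) = 301.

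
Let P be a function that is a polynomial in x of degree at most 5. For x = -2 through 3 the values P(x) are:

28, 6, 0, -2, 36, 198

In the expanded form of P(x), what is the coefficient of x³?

First differences: -22, -6, -2, 38, 162. Second differences: 16, 4, 40, 124. Third differences: -12, 36, 84. Fourth differences: 48, 48.
Level-4 differences are constant, so P has degree 4.
Fitting a degree-4 polynomial gives P(x) = 2x^4 + 2x³ - 6x.
The coefficient of x³ is 2.

2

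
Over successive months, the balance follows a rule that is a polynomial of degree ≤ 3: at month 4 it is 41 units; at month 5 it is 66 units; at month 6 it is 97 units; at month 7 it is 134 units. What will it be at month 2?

9

Write the value at n as f(n).
First differences: 25, 31, 37. Second differences: 6, 6.
Level-2 differences are constant, so f has degree 2.
Fitting a degree-2 polynomial gives f(n) = 3n² - 2n + 1.
Then f(2) = 9.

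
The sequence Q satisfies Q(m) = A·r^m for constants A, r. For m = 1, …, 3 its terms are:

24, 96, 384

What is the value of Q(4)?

Consecutive ratio: 96/24 = 4, and 384/96 = 4, so r = 4.
Then A·4^1 = 24 gives A = 6, and Q(m) = 6·4^m.
Q(4) = 6·4^4 = 1536.

1536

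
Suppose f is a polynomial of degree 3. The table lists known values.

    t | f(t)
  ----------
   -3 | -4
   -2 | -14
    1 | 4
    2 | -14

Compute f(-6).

242

Write f(t) = at³ + bt² + ct + d; the 4 given values yield a linear system in the 4 coefficients.
Solving, f(t) = -2t³ - 4t² + 8t + 2.
Then f(-6) = 242.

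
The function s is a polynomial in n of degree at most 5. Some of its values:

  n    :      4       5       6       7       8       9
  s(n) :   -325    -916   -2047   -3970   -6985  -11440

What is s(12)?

-37645

First differences: -591, -1131, -1923, -3015, -4455. Second differences: -540, -792, -1092, -1440. Third differences: -252, -300, -348. Fourth differences: -48, -48.
Level-4 differences are constant, so s has degree 4.
Fitting a degree-4 polynomial gives s(n) = -2n^4 + 2n³ + 2n² + 7n - 1.
Then s(12) = -37645.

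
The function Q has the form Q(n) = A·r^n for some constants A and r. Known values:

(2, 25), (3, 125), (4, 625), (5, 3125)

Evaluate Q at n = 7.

78125

Consecutive ratio: 125/25 = 5, and 625/125 = 5, so r = 5.
Then A·5^2 = 25 gives A = 1, and Q(n) = 1·5^n.
Q(7) = 1·5^7 = 78125.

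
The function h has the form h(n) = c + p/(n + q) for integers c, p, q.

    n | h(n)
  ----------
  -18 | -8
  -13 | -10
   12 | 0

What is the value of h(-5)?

-34

(h(n) − c)(n + q) = p for each data point; the three points give a linear system in c and q, then p follows.
Solving: c = -4, q = 3, p = 60, so h(n) = -4 + 60/(n + 3).
Then h(-5) = -4 + 60/(-2) = -34.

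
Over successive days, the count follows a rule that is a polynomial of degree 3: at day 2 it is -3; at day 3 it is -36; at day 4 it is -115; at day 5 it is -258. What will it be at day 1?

2

Write the value at n as g(n).
Write g(n) = an³ + bn² + cn + d; the 4 given values yield a linear system in the 4 coefficients.
Solving, g(n) = -3n³ + 4n² + 4n - 3.
Then g(1) = 2.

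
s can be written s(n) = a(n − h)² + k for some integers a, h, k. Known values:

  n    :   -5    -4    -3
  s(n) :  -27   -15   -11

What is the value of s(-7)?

First differences 12, 4; second difference -8 = 2a, so a = -4.
Expanding, the n-coefficient is −2ah = 8h; matching it to the data gives h = -3, and then k = -11.
So s(n) = -4(n + 3)² − 11.
s(-7) = -4·(-4)² − 11 = -75.

-75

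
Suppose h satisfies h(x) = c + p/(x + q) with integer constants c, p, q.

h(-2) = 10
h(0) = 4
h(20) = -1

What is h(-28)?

(h(x) − c)(x + q) = p for each data point; the three points give a linear system in c and q, then p follows.
Solving: c = -2, q = 4, p = 24, so h(x) = -2 + 24/(x + 4).
Then h(-28) = -2 + 24/(-24) = -3.

-3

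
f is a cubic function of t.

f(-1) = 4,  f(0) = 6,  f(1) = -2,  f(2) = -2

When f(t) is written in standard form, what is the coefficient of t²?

-5

Write f(t) = at³ + bt² + ct + d; the 4 given values yield a linear system in the 4 coefficients.
Solving, f(t) = 3t³ - 5t² - 6t + 6.
The coefficient of t² is -5.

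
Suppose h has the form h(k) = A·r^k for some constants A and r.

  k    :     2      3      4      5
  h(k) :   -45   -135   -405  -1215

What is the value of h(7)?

-10935

Consecutive ratio: -135/(-45) = 3, and -405/(-135) = 3, so r = 3.
Then A·3^2 = -45 gives A = -5, and h(k) = -5·3^k.
h(7) = -5·3^7 = -10935.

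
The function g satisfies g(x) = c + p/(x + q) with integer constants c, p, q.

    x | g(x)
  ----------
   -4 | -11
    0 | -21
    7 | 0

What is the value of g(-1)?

-16

(g(x) − c)(x + q) = p for each data point; the three points give a linear system in c and q, then p follows.
Solving: c = -6, q = -2, p = 30, so g(x) = -6 + 30/(x − 2).
Then g(-1) = -6 + 30/(-3) = -16.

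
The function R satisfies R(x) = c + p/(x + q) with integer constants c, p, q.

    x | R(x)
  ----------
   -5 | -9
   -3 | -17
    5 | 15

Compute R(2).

(R(x) − c)(x + q) = p for each data point; the three points give a linear system in c and q, then p follows.
Solving: c = 3, q = 0, p = 60, so R(x) = 3 + 60/(x + 0).
Then R(2) = 3 + 60/2 = 33.

33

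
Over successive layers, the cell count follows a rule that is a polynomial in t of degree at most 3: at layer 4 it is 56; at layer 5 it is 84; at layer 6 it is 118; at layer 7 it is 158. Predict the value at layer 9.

Write the value at t as s(t).
Write s(t) = at³ + bt² + ct + d; the 4 given values yield a linear system in the 4 coefficients.
Solving, the leading coefficient vanishes, and s(t) = 3t² + t + 4.
Then s(9) = 256.

256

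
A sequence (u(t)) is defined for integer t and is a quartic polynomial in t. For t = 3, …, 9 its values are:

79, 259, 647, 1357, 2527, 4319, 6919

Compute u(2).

17

First differences: 180, 388, 710, 1170, 1792, 2600. Second differences: 208, 322, 460, 622, 808. Third differences: 114, 138, 162, 186. Fourth differences: 24, 24, 24.
Level-4 differences are constant, so u has degree 4.
Fitting a degree-4 polynomial gives u(t) = t^4 + t³ - 5t² + 3t + 7.
Then u(2) = 17.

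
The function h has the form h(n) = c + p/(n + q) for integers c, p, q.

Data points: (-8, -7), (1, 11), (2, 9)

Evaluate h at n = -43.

0

(h(n) − c)(n + q) = p for each data point; the three points give a linear system in c and q, then p follows.
Solving: c = 1, q = 3, p = 40, so h(n) = 1 + 40/(n + 3).
Then h(-43) = 1 + 40/(-40) = 0.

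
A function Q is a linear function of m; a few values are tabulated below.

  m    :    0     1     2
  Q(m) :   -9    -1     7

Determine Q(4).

First differences: 8, 8.
Level-1 differences are constant, so Q has degree 1.
Fitting a degree-1 polynomial gives Q(m) = 8m - 9.
Then Q(4) = 23.

23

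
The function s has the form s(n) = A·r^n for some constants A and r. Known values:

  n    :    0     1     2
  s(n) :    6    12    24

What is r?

2

Consecutive ratio: 12/6 = 2, and 24/12 = 2, so r = 2.
Then A·2^0 = 6 gives A = 6, and s(n) = 6·2^n.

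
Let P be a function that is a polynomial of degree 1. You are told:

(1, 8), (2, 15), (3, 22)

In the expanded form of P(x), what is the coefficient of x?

7

First differences: 7, 7.
Level-1 differences are constant, so P has degree 1.
Fitting a degree-1 polynomial gives P(x) = 7x + 1.
The coefficient of x is 7.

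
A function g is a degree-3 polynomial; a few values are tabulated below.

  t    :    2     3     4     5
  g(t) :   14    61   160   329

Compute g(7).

Write g(t) = at³ + bt² + ct + d; the 4 given values yield a linear system in the 4 coefficients.
Solving, g(t) = 3t³ - t² - 5t + 4.
Then g(7) = 949.

949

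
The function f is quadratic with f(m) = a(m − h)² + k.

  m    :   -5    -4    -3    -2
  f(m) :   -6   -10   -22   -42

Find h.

-5

First differences -4, -12, -20; second difference -8 = 2a, so a = -4.
Expanding, the m-coefficient is −2ah = 8h; matching it to the data gives h = -5, and then k = -6.
So f(m) = -4(m + 5)² − 6.
Hence h = -5.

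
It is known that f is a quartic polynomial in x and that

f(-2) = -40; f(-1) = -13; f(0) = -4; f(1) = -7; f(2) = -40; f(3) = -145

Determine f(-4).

First differences: 27, 9, -3, -33, -105. Second differences: -18, -12, -30, -72. Third differences: 6, -18, -42. Fourth differences: -24, -24.
Level-4 differences are constant, so f has degree 4.
Fitting a degree-4 polynomial gives f(x) = -x^4 - x³ - 5x² + 4x - 4.
Then f(-4) = -292.

-292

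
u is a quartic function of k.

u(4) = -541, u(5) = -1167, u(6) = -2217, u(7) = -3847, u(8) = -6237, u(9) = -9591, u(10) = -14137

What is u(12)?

-27837

First differences: -626, -1050, -1630, -2390, -3354, -4546. Second differences: -424, -580, -760, -964, -1192. Third differences: -156, -180, -204, -228. Fourth differences: -24, -24, -24.
Level-4 differences are constant, so u has degree 4.
Fitting a degree-4 polynomial gives u(k) = -k^4 - 4k³ - k² - 4k + 3.
Then u(12) = -27837.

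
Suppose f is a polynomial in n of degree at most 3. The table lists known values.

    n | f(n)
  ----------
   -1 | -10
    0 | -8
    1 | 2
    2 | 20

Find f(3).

First differences: 2, 10, 18. Second differences: 8, 8.
Level-2 differences are constant, so f has degree 2.
Fitting a degree-2 polynomial gives f(n) = 4n² + 6n - 8.
Then f(3) = 46.

46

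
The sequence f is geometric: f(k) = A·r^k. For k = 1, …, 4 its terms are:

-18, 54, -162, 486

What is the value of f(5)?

Consecutive ratio: 54/(-18) = -3, and -162/54 = -3, so r = -3.
Then A·(-3)^1 = -18 gives A = 6, and f(k) = 6·(-3)^k.
f(5) = 6·(-3)^5 = -1458.

-1458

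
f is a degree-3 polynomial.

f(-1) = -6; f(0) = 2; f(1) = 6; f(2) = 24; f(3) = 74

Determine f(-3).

First differences: 8, 4, 18, 50. Second differences: -4, 14, 32. Third differences: 18, 18.
Level-3 differences are constant, so f has degree 3.
Fitting a degree-3 polynomial gives f(t) = 3t³ - 2t² + 3t + 2.
Then f(-3) = -106.

-106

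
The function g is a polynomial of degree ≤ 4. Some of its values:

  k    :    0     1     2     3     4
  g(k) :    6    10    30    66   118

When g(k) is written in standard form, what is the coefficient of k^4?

0

First differences: 4, 20, 36, 52. Second differences: 16, 16, 16.
Level-2 differences are constant, so g has degree 2.
Fitting a degree-2 polynomial gives g(k) = 8k² - 4k + 6.
The coefficient of k^4 is 0.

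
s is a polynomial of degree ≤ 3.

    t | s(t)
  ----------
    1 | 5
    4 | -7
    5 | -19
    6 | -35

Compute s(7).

Write s(t) = at³ + bt² + ct + d; the 4 given values yield a linear system in the 4 coefficients.
Solving, the leading coefficient vanishes, and s(t) = -2t² + 6t + 1.
Then s(7) = -55.

-55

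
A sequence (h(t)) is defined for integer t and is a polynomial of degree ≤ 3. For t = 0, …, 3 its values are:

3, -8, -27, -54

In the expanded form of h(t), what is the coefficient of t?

-7

Write h(t) = at³ + bt² + ct + d; the 4 given values yield a linear system in the 4 coefficients.
Solving, the leading coefficient vanishes, and h(t) = -4t² - 7t + 3.
The coefficient of t is -7.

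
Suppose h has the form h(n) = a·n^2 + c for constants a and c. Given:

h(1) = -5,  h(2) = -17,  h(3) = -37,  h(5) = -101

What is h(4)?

From h(1) = -5 and h(2) = -17: 1a + c = -5 and 4a + c = -17.
Subtracting: 3a = -12, so a = -4; then c = -5 − (-4)·1 = -1.
So h(n) = -4n² − 1, and h(4) = -65.

-65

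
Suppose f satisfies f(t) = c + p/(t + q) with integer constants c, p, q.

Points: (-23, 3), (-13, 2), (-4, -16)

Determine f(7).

(f(t) − c)(t + q) = p for each data point; the three points give a linear system in c and q, then p follows.
Solving: c = 4, q = 3, p = 20, so f(t) = 4 + 20/(t + 3).
Then f(7) = 4 + 20/10 = 6.

6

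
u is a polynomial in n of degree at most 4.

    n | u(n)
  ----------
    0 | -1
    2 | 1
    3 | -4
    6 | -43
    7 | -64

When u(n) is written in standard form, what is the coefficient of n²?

-2

Write u(n) = an^4 + bn³ + cn² + dn + e; the 5 given values yield a linear system in the 5 coefficients.
Solving, the top 2 coefficients vanish, and u(n) = -2n² + 5n - 1.
The coefficient of n² is -2.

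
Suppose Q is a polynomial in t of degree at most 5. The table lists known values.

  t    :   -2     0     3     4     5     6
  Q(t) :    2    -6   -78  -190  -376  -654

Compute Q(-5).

314

Write Q(t) = at^5 + bt^4 + ct³ + dt² + et + p; the 6 given values yield a linear system in the 6 coefficients.
Solving, the top 2 coefficients vanish, and Q(t) = -3t³ - t² + 6t - 6.
Then Q(-5) = 314.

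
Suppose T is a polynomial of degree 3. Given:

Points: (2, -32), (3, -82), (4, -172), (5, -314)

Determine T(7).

-802

Write T(t) = at³ + bt² + ct + d; the 4 given values yield a linear system in the 4 coefficients.
Solving, T(t) = -2t³ - 2t² - 2t - 4.
Then T(7) = -802.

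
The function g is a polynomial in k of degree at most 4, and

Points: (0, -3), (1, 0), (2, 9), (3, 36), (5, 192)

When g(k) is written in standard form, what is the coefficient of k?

4

Write g(k) = ak^4 + bk³ + ck² + dk + e; the 5 given values yield a linear system in the 5 coefficients.
Solving, the leading coefficient vanishes, and g(k) = 2k³ - 3k² + 4k - 3.
The coefficient of k is 4.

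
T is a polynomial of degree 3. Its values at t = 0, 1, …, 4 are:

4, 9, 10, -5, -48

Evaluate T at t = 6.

Write T(t) = at³ + bt² + ct + d; the 5 given values yield a linear system in the 4 coefficients.
Solving, T(t) = -2t³ + 4t² + 3t + 4.
Then T(6) = -266.

-266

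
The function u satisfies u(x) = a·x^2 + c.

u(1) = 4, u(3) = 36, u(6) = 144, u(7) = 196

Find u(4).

From u(1) = 4 and u(3) = 36: 1a + c = 4 and 9a + c = 36.
Subtracting: 8a = 32, so a = 4; then c = 4 − 4·1 = 0.
So u(x) = 4x² + 0, and u(4) = 64.

64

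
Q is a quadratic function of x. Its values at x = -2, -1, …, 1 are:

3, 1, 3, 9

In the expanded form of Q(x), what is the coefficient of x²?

First differences: -2, 2, 6. Second differences: 4, 4.
Level-2 differences are constant, so Q has degree 2.
Fitting a degree-2 polynomial gives Q(x) = 2x² + 4x + 3.
The coefficient of x² is 2.

2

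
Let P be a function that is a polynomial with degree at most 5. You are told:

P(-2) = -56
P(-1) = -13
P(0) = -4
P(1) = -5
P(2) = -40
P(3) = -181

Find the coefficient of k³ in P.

0

Write P(k) = ak^5 + bk^4 + ck³ + dk² + ek + p; the 6 given values yield a linear system in the 6 coefficients.
Solving, the leading coefficient vanishes, and P(k) = -2k^4 - 3k² + 4k - 4.
The coefficient of k³ is 0.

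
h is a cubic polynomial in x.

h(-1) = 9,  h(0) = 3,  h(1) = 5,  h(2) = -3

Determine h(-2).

41

Write h(x) = ax³ + bx² + cx + d; the 4 given values yield a linear system in the 4 coefficients.
Solving, h(x) = -3x³ + 4x² + x + 3.
Then h(-2) = 41.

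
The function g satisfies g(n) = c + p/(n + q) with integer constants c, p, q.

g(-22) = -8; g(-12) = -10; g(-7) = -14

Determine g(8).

-2

(g(n) − c)(n + q) = p for each data point; the three points give a linear system in c and q, then p follows.
Solving: c = -6, q = 2, p = 40, so g(n) = -6 + 40/(n + 2).
Then g(8) = -6 + 40/10 = -2.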